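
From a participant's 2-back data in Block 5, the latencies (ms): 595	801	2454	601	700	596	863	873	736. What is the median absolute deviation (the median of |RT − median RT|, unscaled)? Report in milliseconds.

135 ms

Sorted: 595, 596, 601, 700, 736, 801, 863, 873, 2454 → median = 736
|x − 736|: 141, 65, 1718, 135, 36, 140, 127, 137, 0
Sorted deviations: 0, 36, 65, 127, 135, 137, 140, 141, 1718 → MAD = 135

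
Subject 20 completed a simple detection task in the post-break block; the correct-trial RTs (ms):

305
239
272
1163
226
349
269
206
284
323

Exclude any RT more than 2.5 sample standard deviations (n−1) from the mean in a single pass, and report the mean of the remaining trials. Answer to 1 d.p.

n = 10, ΣRT = 3636, M = 363.600
Σ(x−M)² = 727308.40; s = √(727308.40/9) = 284.275
Cutoffs: 363.600 ± 2.5·284.275 → [-347.1, 1074.3]
Outside: 1163 → excluded.
Retained (n=9): Σ = 2473, mean = 2473/9 = 274.778

274.8 ms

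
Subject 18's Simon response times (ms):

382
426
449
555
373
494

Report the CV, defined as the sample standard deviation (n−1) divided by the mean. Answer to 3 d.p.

0.155

n = 6, Σ = 2679, M = 446.5000
Σ(x−M)² = 24017.500; s = √(24017.500/5) = 69.3073
CV = 69.3073 / 446.5000 = 0.15522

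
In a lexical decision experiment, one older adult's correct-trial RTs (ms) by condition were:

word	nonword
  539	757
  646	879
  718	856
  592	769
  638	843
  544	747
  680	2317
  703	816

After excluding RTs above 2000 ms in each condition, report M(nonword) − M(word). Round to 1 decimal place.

nonword: exclude 2317
M(word) = 5060/8 = 632.500
M(nonword) = 5667/7 = 809.571
Difference = 809.571 − 632.500 = 177.071 ms

177.1 ms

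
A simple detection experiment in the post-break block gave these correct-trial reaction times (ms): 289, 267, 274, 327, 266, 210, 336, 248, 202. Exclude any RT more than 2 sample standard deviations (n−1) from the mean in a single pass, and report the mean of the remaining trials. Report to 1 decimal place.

268.8 ms

n = 9, ΣRT = 2419, M = 268.778
Σ(x−M)² = 16701.56; s = √(16701.56/8) = 45.691
Cutoffs: 268.778 ± 2·45.691 → [177.4, 360.2]
No RTs fall outside the cutoffs; all 9 retained. Mean = 2419/9 = 268.778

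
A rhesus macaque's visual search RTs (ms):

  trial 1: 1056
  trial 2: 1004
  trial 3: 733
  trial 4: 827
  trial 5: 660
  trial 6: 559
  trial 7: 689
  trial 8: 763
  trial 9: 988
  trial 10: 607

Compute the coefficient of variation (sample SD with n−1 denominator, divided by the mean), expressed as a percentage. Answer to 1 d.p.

22.2%

n = 10, Σ = 7886, M = 788.6000
Σ(x−M)² = 275034.400; s = √(275034.400/9) = 174.8124
CV = 174.8124 / 788.6000 = 0.22167 = 22.167%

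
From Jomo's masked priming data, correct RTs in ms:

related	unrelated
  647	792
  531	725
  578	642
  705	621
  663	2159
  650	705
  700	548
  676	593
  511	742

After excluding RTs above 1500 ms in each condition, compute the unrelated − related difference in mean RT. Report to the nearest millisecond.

unrelated: exclude 2159
M(related) = 5661/9 = 629.000
M(unrelated) = 5368/8 = 671.000
Difference = 671.000 − 629.000 = 42.000 ms

42 ms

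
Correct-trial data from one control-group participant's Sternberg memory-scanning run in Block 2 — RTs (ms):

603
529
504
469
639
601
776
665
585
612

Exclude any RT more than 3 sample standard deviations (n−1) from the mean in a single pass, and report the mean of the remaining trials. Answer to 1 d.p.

n = 10, ΣRT = 5983, M = 598.300
Σ(x−M)² = 68490.10; s = √(68490.10/9) = 87.235
Cutoffs: 598.300 ± 3·87.235 → [336.6, 860.0]
No RTs fall outside the cutoffs; all 10 retained. Mean = 5983/10 = 598.300

598.3 ms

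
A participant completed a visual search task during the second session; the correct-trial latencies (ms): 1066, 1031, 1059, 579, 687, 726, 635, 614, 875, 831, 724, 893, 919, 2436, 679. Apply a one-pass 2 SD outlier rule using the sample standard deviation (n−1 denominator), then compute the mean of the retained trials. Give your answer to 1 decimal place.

n = 15, ΣRT = 13754, M = 916.933
Σ(x−M)² = 2841312.93; s = √(2841312.93/14) = 450.501
Cutoffs: 916.933 ± 2·450.501 → [15.9, 1817.9]
Outside: 2436 → excluded.
Retained (n=14): Σ = 11318, mean = 11318/14 = 808.429

808.4 ms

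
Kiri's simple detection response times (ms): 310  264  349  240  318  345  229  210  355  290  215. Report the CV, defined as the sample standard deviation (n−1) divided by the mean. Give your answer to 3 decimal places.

0.194

n = 11, Σ = 3125, M = 284.0909
Σ(x−M)² = 30452.909; s = √(30452.909/10) = 55.1842
CV = 55.1842 / 284.0909 = 0.19425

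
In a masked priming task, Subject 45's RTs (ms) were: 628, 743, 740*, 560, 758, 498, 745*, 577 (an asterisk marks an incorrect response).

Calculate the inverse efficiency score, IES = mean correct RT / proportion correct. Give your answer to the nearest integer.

836 ms

Correct trials (n=6): 628, 743, 560, 758, 498, 577
Mean correct RT = 3764/6 = 627.3333 ms
Proportion correct = 6/8
IES = 627.3333 / (6/8) = 836.444 ms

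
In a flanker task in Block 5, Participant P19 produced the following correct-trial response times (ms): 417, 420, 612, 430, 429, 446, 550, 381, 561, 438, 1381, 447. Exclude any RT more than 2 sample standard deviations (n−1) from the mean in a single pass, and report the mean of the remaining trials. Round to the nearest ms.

466 ms

n = 12, ΣRT = 6512, M = 542.667
Σ(x−M)² = 820040.67; s = √(820040.67/11) = 273.037
Cutoffs: 542.667 ± 2·273.037 → [-3.4, 1088.7]
Outside: 1381 → excluded.
Retained (n=11): Σ = 5131, mean = 5131/11 = 466.455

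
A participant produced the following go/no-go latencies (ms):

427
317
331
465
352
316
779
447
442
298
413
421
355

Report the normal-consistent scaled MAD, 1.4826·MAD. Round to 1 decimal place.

86.0 ms

Sorted: 298, 316, 317, 331, 352, 355, 413, 421, 427, 442, 447, 465, 779 → median = 413
|x − 413| sorted: 0, 8, 14, 29, 34, 52, 58, 61, 82, 96, 97, 115, 366 → MAD = 58
Robust SD ≈ 1.4826 × 58 = 85.991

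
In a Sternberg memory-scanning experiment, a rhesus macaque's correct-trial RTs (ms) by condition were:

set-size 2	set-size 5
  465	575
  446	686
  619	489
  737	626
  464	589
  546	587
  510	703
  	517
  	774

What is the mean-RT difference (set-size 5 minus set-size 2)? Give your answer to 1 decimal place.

75.2 ms

M(set-size 2) = 3787/7 = 541.000
M(set-size 5) = 5546/9 = 616.222
Difference = 616.222 − 541.000 = 75.222 ms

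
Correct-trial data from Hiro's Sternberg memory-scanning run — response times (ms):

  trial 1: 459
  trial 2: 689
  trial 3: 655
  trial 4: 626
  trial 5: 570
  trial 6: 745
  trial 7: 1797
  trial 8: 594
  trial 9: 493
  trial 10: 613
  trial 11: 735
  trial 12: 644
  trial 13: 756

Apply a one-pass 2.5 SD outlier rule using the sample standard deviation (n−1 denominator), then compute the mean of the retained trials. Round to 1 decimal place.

n = 13, ΣRT = 9376, M = 721.231
Σ(x−M)² = 1351328.31; s = √(1351328.31/12) = 335.575
Cutoffs: 721.231 ± 2.5·335.575 → [-117.7, 1560.2]
Outside: 1797 → excluded.
Retained (n=12): Σ = 7579, mean = 7579/12 = 631.583

631.6 ms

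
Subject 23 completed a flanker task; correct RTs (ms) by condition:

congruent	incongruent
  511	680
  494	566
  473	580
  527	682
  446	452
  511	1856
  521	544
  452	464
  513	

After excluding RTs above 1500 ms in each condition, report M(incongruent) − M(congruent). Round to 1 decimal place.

72.6 ms

incongruent: exclude 1856
M(congruent) = 4448/9 = 494.222
M(incongruent) = 3968/7 = 566.857
Difference = 566.857 − 494.222 = 72.635 ms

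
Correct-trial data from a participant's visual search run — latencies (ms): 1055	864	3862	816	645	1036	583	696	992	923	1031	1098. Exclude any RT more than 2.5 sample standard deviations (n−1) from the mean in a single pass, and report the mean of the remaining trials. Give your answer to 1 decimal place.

n = 12, ΣRT = 13601, M = 1133.417
Σ(x−M)² = 8443004.92; s = √(8443004.92/11) = 876.097
Cutoffs: 1133.417 ± 2.5·876.097 → [-1056.8, 3323.7]
Outside: 3862 → excluded.
Retained (n=11): Σ = 9739, mean = 9739/11 = 885.364

885.4 ms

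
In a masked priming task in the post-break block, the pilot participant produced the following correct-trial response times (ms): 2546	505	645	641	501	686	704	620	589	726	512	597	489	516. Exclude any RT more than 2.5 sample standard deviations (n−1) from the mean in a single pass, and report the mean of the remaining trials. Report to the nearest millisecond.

595 ms

n = 14, ΣRT = 10277, M = 734.071
Σ(x−M)² = 3619534.93; s = √(3619534.93/13) = 527.661
Cutoffs: 734.071 ± 2.5·527.661 → [-585.1, 2053.2]
Outside: 2546 → excluded.
Retained (n=13): Σ = 7731, mean = 7731/13 = 594.692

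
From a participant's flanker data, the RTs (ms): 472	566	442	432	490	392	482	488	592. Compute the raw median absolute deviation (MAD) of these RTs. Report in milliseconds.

Sorted: 392, 432, 442, 472, 482, 488, 490, 566, 592 → median = 482
|x − 482|: 10, 84, 40, 50, 8, 90, 0, 6, 110
Sorted deviations: 0, 6, 8, 10, 40, 50, 84, 90, 110 → MAD = 40

40 ms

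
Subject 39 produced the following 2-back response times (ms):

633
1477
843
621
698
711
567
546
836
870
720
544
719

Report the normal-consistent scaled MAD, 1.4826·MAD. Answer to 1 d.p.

185.3 ms

Sorted: 544, 546, 567, 621, 633, 698, 711, 719, 720, 836, 843, 870, 1477 → median = 711
|x − 711| sorted: 0, 8, 9, 13, 78, 90, 125, 132, 144, 159, 165, 167, 766 → MAD = 125
Robust SD ≈ 1.4826 × 125 = 185.325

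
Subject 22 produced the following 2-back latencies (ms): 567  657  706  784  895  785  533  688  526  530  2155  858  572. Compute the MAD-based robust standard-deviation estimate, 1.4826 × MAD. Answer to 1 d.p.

179.4 ms

Sorted: 526, 530, 533, 567, 572, 657, 688, 706, 784, 785, 858, 895, 2155 → median = 688
|x − 688| sorted: 0, 18, 31, 96, 97, 116, 121, 155, 158, 162, 170, 207, 1467 → MAD = 121
Robust SD ≈ 1.4826 × 121 = 179.395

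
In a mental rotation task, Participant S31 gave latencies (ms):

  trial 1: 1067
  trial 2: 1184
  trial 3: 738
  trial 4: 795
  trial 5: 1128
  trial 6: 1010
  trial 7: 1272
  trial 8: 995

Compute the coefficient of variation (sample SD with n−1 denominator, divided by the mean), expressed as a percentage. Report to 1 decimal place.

17.9%

n = 8, Σ = 8189, M = 1023.6250
Σ(x−M)² = 235041.875; s = √(235041.875/7) = 183.2414
CV = 183.2414 / 1023.6250 = 0.17901 = 17.901%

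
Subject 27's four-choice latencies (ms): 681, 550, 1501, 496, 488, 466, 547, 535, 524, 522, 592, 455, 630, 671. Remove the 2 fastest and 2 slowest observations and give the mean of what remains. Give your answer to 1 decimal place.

Sorted: 455, 466, 488, 496, 522, 524, 535, 547, 550, 592, 630, 671, 681, 1501
Drop lowest 2 (455, 466) and highest 2 (681, 1501)
Remaining (n=10): Σ = 5555, mean = 5555/10 = 555.500

555.5 ms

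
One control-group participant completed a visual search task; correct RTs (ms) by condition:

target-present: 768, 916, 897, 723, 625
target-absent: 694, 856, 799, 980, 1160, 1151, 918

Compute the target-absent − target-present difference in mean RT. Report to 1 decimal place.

M(target-present) = 3929/5 = 785.800
M(target-absent) = 6558/7 = 936.857
Difference = 936.857 − 785.800 = 151.057 ms

151.1 ms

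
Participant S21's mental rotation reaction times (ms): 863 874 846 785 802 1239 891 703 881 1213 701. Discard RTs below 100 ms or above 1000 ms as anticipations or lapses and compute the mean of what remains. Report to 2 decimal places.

816.22 ms

Excluded: 1213, 1239
Retained (n=9): Σ = 7346
Mean = 7346/9 = 816.2222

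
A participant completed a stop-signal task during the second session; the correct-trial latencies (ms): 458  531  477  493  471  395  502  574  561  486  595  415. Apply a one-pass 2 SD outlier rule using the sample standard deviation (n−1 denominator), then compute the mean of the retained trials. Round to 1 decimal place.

496.5 ms

n = 12, ΣRT = 5958, M = 496.500
Σ(x−M)² = 40669.00; s = √(40669.00/11) = 60.804
Cutoffs: 496.500 ± 2·60.804 → [374.9, 618.1]
No RTs fall outside the cutoffs; all 12 retained. Mean = 5958/12 = 496.500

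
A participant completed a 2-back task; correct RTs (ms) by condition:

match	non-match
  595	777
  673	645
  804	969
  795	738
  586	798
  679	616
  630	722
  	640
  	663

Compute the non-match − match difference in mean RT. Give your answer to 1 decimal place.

49.5 ms

M(match) = 4762/7 = 680.286
M(non-match) = 6568/9 = 729.778
Difference = 729.778 − 680.286 = 49.492 ms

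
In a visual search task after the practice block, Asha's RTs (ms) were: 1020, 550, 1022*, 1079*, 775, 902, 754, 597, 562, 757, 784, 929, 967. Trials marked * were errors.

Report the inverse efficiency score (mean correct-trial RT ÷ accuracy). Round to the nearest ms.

Correct trials (n=11): 1020, 550, 775, 902, 754, 597, 562, 757, 784, 929, 967
Mean correct RT = 8597/11 = 781.5455 ms
Proportion correct = 11/13
IES = 781.5455 / (11/13) = 923.645 ms

924 ms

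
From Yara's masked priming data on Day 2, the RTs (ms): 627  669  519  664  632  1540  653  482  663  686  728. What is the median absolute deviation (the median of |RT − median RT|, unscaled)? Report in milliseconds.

Sorted: 482, 519, 627, 632, 653, 663, 664, 669, 686, 728, 1540 → median = 663
|x − 663|: 36, 6, 144, 1, 31, 877, 10, 181, 0, 23, 65
Sorted deviations: 0, 1, 6, 10, 23, 31, 36, 65, 144, 181, 877 → MAD = 31

31 ms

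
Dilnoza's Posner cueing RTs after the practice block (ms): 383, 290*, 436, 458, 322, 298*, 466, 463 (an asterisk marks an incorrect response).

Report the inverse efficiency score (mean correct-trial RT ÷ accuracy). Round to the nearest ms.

562 ms

Correct trials (n=6): 383, 436, 458, 322, 466, 463
Mean correct RT = 2528/6 = 421.3333 ms
Proportion correct = 6/8
IES = 421.3333 / (6/8) = 561.778 ms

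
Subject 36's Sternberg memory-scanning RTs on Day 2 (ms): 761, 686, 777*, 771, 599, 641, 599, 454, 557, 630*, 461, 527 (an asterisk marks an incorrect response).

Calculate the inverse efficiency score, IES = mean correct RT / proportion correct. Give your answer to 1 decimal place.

726.7 ms

Correct trials (n=10): 761, 686, 771, 599, 641, 599, 454, 557, 461, 527
Mean correct RT = 6056/10 = 605.6000 ms
Proportion correct = 10/12
IES = 605.6000 / (10/12) = 726.720 ms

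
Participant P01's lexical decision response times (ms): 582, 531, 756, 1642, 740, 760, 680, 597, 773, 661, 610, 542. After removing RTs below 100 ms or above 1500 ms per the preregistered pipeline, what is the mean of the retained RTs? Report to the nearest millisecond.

Excluded: 1642
Retained (n=11): Σ = 7232
Mean = 7232/11 = 657.4545

657 ms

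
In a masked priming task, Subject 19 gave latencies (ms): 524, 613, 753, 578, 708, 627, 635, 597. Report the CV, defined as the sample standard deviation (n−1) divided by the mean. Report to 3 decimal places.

0.115

n = 8, Σ = 5035, M = 629.3750
Σ(x−M)² = 36561.875; s = √(36561.875/7) = 72.2712
CV = 72.2712 / 629.3750 = 0.11483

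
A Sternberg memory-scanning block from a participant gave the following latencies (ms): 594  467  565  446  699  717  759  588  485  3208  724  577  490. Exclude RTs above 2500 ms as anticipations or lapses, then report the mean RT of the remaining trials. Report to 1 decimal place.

592.6 ms

Excluded: 3208
Retained (n=12): Σ = 7111
Mean = 7111/12 = 592.5833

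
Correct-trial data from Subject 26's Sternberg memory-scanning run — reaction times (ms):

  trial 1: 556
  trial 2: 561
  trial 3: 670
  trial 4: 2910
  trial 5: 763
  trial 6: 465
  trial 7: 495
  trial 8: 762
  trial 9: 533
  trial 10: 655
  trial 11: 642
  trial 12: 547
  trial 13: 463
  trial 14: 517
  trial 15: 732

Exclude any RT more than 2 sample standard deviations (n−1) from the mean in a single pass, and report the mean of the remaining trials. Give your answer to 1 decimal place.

597.2 ms

n = 15, ΣRT = 11271, M = 751.400
Σ(x−M)² = 5137859.60; s = √(5137859.60/14) = 605.797
Cutoffs: 751.400 ± 2·605.797 → [-460.2, 1963.0]
Outside: 2910 → excluded.
Retained (n=14): Σ = 8361, mean = 8361/14 = 597.214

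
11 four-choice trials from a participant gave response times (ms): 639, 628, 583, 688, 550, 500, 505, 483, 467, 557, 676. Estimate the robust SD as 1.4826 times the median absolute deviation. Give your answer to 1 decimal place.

105.3 ms

Sorted: 467, 483, 500, 505, 550, 557, 583, 628, 639, 676, 688 → median = 557
|x − 557| sorted: 0, 7, 26, 52, 57, 71, 74, 82, 90, 119, 131 → MAD = 71
Robust SD ≈ 1.4826 × 71 = 105.265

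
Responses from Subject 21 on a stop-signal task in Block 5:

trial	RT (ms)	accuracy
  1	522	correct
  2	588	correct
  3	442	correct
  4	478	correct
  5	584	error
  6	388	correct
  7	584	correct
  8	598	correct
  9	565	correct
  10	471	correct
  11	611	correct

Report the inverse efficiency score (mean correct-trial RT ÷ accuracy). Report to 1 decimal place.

577.2 ms

Correct trials (n=10): 522, 588, 442, 478, 388, 584, 598, 565, 471, 611
Mean correct RT = 5247/10 = 524.7000 ms
Proportion correct = 10/11
IES = 524.7000 / (10/11) = 577.170 ms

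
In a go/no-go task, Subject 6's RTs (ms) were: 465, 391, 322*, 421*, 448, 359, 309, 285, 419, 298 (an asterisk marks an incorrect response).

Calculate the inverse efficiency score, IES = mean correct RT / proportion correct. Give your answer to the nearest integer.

Correct trials (n=8): 465, 391, 448, 359, 309, 285, 419, 298
Mean correct RT = 2974/8 = 371.7500 ms
Proportion correct = 8/10
IES = 371.7500 / (8/10) = 464.688 ms

465 ms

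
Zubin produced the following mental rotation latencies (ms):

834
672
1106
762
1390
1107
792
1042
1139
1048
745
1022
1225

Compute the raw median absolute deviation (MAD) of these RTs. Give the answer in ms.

Sorted: 672, 745, 762, 792, 834, 1022, 1042, 1048, 1106, 1107, 1139, 1225, 1390 → median = 1042
|x − 1042|: 208, 370, 64, 280, 348, 65, 250, 0, 97, 6, 297, 20, 183
Sorted deviations: 0, 6, 20, 64, 65, 97, 183, 208, 250, 280, 297, 348, 370 → MAD = 183

183 ms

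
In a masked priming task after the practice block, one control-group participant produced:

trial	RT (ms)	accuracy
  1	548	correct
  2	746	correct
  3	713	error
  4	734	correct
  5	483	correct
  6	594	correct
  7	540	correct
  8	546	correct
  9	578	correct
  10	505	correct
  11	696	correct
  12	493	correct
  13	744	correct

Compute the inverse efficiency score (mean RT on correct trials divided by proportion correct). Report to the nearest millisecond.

651 ms

Correct trials (n=12): 548, 746, 734, 483, 594, 540, 546, 578, 505, 696, 493, 744
Mean correct RT = 7207/12 = 600.5833 ms
Proportion correct = 12/13
IES = 600.5833 / (12/13) = 650.632 ms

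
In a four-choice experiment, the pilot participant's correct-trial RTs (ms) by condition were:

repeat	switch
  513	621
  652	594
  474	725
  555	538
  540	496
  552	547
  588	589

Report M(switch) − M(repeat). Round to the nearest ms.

M(repeat) = 3874/7 = 553.429
M(switch) = 4110/7 = 587.143
Difference = 587.143 − 553.429 = 33.714 ms

34 ms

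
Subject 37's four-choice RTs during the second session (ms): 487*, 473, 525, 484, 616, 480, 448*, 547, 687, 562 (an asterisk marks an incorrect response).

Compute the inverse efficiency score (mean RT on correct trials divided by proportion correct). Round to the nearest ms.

Correct trials (n=8): 473, 525, 484, 616, 480, 547, 687, 562
Mean correct RT = 4374/8 = 546.7500 ms
Proportion correct = 8/10
IES = 546.7500 / (8/10) = 683.438 ms

683 ms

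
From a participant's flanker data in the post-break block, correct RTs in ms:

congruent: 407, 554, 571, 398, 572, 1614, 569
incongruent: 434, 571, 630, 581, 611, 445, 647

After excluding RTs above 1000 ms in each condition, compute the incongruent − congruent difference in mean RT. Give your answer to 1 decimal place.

congruent: exclude 1614
M(congruent) = 3071/6 = 511.833
M(incongruent) = 3919/7 = 559.857
Difference = 559.857 − 511.833 = 48.024 ms

48.0 ms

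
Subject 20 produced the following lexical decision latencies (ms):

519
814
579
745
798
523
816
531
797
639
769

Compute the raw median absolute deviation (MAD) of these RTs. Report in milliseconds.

Sorted: 519, 523, 531, 579, 639, 745, 769, 797, 798, 814, 816 → median = 745
|x − 745|: 226, 69, 166, 0, 53, 222, 71, 214, 52, 106, 24
Sorted deviations: 0, 24, 52, 53, 69, 71, 106, 166, 214, 222, 226 → MAD = 71

71 ms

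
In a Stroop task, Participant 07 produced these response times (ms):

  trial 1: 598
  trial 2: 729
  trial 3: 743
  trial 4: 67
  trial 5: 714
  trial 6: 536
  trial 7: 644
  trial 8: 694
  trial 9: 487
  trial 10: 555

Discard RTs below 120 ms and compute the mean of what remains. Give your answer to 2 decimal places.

Excluded: 67
Retained (n=9): Σ = 5700
Mean = 5700/9 = 633.3333

633.33 ms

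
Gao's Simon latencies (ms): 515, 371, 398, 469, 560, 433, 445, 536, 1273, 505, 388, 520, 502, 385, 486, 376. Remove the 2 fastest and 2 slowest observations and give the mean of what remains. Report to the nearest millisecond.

Sorted: 371, 376, 385, 388, 398, 433, 445, 469, 486, 502, 505, 515, 520, 536, 560, 1273
Drop lowest 2 (371, 376) and highest 2 (560, 1273)
Remaining (n=12): Σ = 5582, mean = 5582/12 = 465.167

465 ms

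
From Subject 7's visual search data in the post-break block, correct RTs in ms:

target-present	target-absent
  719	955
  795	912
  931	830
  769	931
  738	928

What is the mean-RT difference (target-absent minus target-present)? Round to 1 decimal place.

120.8 ms

M(target-present) = 3952/5 = 790.400
M(target-absent) = 4556/5 = 911.200
Difference = 911.200 − 790.400 = 120.800 ms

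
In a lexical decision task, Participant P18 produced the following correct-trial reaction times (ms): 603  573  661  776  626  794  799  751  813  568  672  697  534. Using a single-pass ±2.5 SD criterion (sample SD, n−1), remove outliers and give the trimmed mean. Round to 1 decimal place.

n = 13, ΣRT = 8867, M = 682.077
Σ(x−M)² = 113914.92; s = √(113914.92/12) = 97.432
Cutoffs: 682.077 ± 2.5·97.432 → [438.5, 925.7]
No RTs fall outside the cutoffs; all 13 retained. Mean = 8867/13 = 682.077

682.1 ms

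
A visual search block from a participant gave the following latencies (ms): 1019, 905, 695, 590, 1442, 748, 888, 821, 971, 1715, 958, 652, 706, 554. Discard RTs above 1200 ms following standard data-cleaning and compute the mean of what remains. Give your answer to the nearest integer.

792 ms

Excluded: 1442, 1715
Retained (n=12): Σ = 9507
Mean = 9507/12 = 792.2500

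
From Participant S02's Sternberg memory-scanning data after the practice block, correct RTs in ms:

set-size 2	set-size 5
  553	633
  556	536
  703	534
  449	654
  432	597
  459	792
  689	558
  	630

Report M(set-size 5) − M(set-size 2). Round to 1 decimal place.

M(set-size 2) = 3841/7 = 548.714
M(set-size 5) = 4934/8 = 616.750
Difference = 616.750 − 548.714 = 68.036 ms

68.0 ms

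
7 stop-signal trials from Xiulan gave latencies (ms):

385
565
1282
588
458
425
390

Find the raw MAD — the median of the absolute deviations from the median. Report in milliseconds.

Sorted: 385, 390, 425, 458, 565, 588, 1282 → median = 458
|x − 458|: 73, 107, 824, 130, 0, 33, 68
Sorted deviations: 0, 33, 68, 73, 107, 130, 824 → MAD = 73

73 ms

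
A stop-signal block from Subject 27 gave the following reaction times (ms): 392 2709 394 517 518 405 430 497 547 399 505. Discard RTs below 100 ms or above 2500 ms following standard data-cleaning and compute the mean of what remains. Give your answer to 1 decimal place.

460.4 ms

Excluded: 2709
Retained (n=10): Σ = 4604
Mean = 4604/10 = 460.4000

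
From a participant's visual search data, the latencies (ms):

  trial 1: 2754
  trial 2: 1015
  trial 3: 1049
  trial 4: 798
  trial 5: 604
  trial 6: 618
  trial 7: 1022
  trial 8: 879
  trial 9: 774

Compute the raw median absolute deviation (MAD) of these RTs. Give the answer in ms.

Sorted: 604, 618, 774, 798, 879, 1015, 1022, 1049, 2754 → median = 879
|x − 879|: 1875, 136, 170, 81, 275, 261, 143, 0, 105
Sorted deviations: 0, 81, 105, 136, 143, 170, 261, 275, 1875 → MAD = 143

143 ms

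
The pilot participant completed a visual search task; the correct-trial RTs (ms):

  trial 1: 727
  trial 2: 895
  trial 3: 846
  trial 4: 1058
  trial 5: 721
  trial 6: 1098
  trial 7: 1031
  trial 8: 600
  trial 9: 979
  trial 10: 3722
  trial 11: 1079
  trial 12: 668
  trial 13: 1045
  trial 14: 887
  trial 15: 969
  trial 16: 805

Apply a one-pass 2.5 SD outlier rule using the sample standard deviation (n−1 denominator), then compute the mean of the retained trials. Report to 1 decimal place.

893.9 ms

n = 16, ΣRT = 17130, M = 1070.625
Σ(x−M)² = 7861203.75; s = √(7861203.75/15) = 723.934
Cutoffs: 1070.625 ± 2.5·723.934 → [-739.2, 2880.5]
Outside: 3722 → excluded.
Retained (n=15): Σ = 13408, mean = 13408/15 = 893.867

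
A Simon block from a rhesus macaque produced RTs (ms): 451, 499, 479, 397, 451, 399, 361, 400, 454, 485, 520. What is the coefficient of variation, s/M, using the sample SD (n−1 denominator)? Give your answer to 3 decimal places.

0.112

n = 11, Σ = 4896, M = 445.0909
Σ(x−M)² = 24950.909; s = √(24950.909/10) = 49.9509
CV = 49.9509 / 445.0909 = 0.11223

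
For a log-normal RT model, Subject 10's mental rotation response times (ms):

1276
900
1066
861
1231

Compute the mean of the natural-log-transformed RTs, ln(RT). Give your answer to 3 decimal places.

6.960

ln(RT): 7.1515, 6.8024, 6.9717, 6.7581, 7.1156
Σ ln(RT) = 34.7992
Mean = 34.7992/5 = 6.95985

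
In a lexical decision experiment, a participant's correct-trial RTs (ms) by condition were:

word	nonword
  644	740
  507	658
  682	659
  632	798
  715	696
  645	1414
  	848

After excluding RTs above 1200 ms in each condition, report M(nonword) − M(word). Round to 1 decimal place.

95.7 ms

nonword: exclude 1414
M(word) = 3825/6 = 637.500
M(nonword) = 4399/6 = 733.167
Difference = 733.167 − 637.500 = 95.667 ms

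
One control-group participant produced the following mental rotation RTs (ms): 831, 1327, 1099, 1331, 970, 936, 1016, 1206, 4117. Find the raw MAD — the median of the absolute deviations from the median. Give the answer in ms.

Sorted: 831, 936, 970, 1016, 1099, 1206, 1327, 1331, 4117 → median = 1099
|x − 1099|: 268, 228, 0, 232, 129, 163, 83, 107, 3018
Sorted deviations: 0, 83, 107, 129, 163, 228, 232, 268, 3018 → MAD = 163

163 ms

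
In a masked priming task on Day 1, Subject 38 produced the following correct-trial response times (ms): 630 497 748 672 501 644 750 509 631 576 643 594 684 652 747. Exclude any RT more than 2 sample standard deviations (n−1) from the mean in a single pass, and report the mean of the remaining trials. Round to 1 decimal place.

631.9 ms

n = 15, ΣRT = 9478, M = 631.867
Σ(x−M)² = 100673.73; s = √(100673.73/14) = 84.800
Cutoffs: 631.867 ± 2·84.800 → [462.3, 801.5]
No RTs fall outside the cutoffs; all 15 retained. Mean = 9478/15 = 631.867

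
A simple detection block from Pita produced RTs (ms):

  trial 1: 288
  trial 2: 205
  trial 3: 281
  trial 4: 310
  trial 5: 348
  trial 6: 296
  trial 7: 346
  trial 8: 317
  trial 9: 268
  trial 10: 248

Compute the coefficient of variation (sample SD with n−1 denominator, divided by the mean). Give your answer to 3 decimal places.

n = 10, Σ = 2907, M = 290.7000
Σ(x−M)² = 17218.100; s = √(17218.100/9) = 43.7393
CV = 43.7393 / 290.7000 = 0.15046

0.150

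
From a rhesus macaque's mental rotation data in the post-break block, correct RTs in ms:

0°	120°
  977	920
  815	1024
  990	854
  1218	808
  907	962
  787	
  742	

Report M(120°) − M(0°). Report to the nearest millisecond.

-6 ms

M(0°) = 6436/7 = 919.429
M(120°) = 4568/5 = 913.600
Difference = 913.600 − 919.429 = -5.829 ms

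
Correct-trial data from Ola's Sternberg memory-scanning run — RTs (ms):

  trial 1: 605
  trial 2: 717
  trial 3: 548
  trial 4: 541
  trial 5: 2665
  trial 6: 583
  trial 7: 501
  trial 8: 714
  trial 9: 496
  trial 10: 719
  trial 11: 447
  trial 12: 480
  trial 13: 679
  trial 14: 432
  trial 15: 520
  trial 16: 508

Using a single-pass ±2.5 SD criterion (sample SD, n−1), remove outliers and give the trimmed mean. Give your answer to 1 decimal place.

n = 16, ΣRT = 11155, M = 697.188
Σ(x−M)² = 4268198.44; s = √(4268198.44/15) = 533.429
Cutoffs: 697.188 ± 2.5·533.429 → [-636.4, 2030.8]
Outside: 2665 → excluded.
Retained (n=15): Σ = 8490, mean = 8490/15 = 566.000

566.0 ms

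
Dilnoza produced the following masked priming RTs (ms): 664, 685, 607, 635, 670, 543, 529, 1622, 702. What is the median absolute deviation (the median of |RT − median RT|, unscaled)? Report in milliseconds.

38 ms

Sorted: 529, 543, 607, 635, 664, 670, 685, 702, 1622 → median = 664
|x − 664|: 0, 21, 57, 29, 6, 121, 135, 958, 38
Sorted deviations: 0, 6, 21, 29, 38, 57, 121, 135, 958 → MAD = 38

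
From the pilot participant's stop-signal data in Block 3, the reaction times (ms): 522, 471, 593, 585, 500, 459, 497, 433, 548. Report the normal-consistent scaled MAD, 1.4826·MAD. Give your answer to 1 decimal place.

Sorted: 433, 459, 471, 497, 500, 522, 548, 585, 593 → median = 500
|x − 500| sorted: 0, 3, 22, 29, 41, 48, 67, 85, 93 → MAD = 41
Robust SD ≈ 1.4826 × 41 = 60.787

60.8 ms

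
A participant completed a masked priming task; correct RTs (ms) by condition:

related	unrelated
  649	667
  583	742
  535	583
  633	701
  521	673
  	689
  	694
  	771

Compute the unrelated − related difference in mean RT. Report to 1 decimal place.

105.8 ms

M(related) = 2921/5 = 584.200
M(unrelated) = 5520/8 = 690.000
Difference = 690.000 − 584.200 = 105.800 ms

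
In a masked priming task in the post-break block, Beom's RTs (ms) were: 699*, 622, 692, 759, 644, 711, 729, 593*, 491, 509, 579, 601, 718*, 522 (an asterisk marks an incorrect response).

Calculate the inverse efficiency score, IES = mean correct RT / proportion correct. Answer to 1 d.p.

793.6 ms

Correct trials (n=11): 622, 692, 759, 644, 711, 729, 491, 509, 579, 601, 522
Mean correct RT = 6859/11 = 623.5455 ms
Proportion correct = 11/14
IES = 623.5455 / (11/14) = 793.603 ms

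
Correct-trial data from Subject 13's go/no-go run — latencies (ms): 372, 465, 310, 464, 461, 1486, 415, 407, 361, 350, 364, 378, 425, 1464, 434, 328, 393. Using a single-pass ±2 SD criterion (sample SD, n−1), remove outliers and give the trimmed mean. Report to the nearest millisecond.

n = 17, ΣRT = 8877, M = 522.176
Σ(x−M)² = 2091746.47; s = √(2091746.47/16) = 361.572
Cutoffs: 522.176 ± 2·361.572 → [-201.0, 1245.3]
Outside: 1464, 1486 → excluded.
Retained (n=15): Σ = 5927, mean = 5927/15 = 395.133

395 ms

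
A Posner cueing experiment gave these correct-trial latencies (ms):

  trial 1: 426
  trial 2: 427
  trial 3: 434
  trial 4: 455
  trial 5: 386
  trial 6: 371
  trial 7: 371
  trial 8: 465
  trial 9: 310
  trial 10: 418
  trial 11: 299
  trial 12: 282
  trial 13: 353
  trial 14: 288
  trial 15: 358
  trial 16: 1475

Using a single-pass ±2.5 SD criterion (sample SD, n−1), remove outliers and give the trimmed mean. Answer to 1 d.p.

376.2 ms

n = 16, ΣRT = 7118, M = 444.875
Σ(x−M)² = 1184159.75; s = √(1184159.75/15) = 280.970
Cutoffs: 444.875 ± 2.5·280.970 → [-257.5, 1147.3]
Outside: 1475 → excluded.
Retained (n=15): Σ = 5643, mean = 5643/15 = 376.200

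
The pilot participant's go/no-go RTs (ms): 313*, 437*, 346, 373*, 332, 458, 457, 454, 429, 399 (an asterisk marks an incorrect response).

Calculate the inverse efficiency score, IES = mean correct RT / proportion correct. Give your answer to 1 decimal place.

Correct trials (n=7): 346, 332, 458, 457, 454, 429, 399
Mean correct RT = 2875/7 = 410.7143 ms
Proportion correct = 7/10
IES = 410.7143 / (7/10) = 586.735 ms

586.7 ms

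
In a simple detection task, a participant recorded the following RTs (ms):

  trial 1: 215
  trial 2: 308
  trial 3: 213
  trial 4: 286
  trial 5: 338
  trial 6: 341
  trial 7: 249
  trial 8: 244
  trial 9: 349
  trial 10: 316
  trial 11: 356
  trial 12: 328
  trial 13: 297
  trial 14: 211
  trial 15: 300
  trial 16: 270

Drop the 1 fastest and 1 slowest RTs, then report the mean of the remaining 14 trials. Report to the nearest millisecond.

290 ms

Sorted: 211, 213, 215, 244, 249, 270, 286, 297, 300, 308, 316, 328, 338, 341, 349, 356
Drop lowest 1 (211) and highest 1 (356)
Remaining (n=14): Σ = 4054, mean = 4054/14 = 289.571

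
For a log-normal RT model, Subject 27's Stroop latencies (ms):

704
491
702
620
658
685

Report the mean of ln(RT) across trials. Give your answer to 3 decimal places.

ln(RT): 6.5568, 6.1964, 6.5539, 6.4297, 6.4892, 6.5294
Σ ln(RT) = 38.7555
Mean = 38.7555/6 = 6.45925

6.459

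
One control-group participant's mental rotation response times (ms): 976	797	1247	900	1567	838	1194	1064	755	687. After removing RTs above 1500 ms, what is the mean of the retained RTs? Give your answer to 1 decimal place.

939.8 ms

Excluded: 1567
Retained (n=9): Σ = 8458
Mean = 8458/9 = 939.7778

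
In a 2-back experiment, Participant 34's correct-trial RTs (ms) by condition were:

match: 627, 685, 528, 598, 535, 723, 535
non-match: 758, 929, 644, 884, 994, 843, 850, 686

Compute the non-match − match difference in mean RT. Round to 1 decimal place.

M(match) = 4231/7 = 604.429
M(non-match) = 6588/8 = 823.500
Difference = 823.500 − 604.429 = 219.071 ms

219.1 ms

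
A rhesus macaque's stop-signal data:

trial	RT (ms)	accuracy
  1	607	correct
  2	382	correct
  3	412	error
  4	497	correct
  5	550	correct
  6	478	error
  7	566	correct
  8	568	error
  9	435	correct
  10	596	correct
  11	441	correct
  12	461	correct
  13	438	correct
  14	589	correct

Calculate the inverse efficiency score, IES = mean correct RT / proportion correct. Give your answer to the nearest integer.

Correct trials (n=11): 607, 382, 497, 550, 566, 435, 596, 441, 461, 438, 589
Mean correct RT = 5562/11 = 505.6364 ms
Proportion correct = 11/14
IES = 505.6364 / (11/14) = 643.537 ms

644 ms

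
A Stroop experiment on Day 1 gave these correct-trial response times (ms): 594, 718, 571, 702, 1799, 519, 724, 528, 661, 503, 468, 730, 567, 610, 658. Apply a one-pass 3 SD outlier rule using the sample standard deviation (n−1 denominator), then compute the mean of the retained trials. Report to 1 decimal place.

n = 15, ΣRT = 10352, M = 690.133
Σ(x−M)² = 1420073.73; s = √(1420073.73/14) = 318.487
Cutoffs: 690.133 ± 3·318.487 → [-265.3, 1645.6]
Outside: 1799 → excluded.
Retained (n=14): Σ = 8553, mean = 8553/14 = 610.929

610.9 ms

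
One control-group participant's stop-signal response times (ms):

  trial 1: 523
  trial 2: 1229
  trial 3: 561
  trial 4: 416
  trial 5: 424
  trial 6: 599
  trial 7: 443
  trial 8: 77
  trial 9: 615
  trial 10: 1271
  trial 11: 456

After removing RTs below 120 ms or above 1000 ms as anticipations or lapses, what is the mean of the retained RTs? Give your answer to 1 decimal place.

Excluded: 77, 1229, 1271
Retained (n=8): Σ = 4037
Mean = 4037/8 = 504.6250

504.6 ms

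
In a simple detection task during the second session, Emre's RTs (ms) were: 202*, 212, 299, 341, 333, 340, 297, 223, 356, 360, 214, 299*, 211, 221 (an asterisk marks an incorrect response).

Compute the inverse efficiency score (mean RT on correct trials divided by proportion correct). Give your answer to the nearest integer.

331 ms

Correct trials (n=12): 212, 299, 341, 333, 340, 297, 223, 356, 360, 214, 211, 221
Mean correct RT = 3407/12 = 283.9167 ms
Proportion correct = 12/14
IES = 283.9167 / (12/14) = 331.236 ms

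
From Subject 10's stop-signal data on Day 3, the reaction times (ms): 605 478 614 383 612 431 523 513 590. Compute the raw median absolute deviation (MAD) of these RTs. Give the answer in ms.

82 ms

Sorted: 383, 431, 478, 513, 523, 590, 605, 612, 614 → median = 523
|x − 523|: 82, 45, 91, 140, 89, 92, 0, 10, 67
Sorted deviations: 0, 10, 45, 67, 82, 89, 91, 92, 140 → MAD = 82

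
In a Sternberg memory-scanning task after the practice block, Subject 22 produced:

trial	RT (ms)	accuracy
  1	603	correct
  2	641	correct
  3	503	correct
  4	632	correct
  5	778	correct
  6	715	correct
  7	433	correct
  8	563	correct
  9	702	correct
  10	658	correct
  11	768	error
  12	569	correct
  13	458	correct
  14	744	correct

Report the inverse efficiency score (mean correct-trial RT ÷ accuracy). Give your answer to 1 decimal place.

Correct trials (n=13): 603, 641, 503, 632, 778, 715, 433, 563, 702, 658, 569, 458, 744
Mean correct RT = 7999/13 = 615.3077 ms
Proportion correct = 13/14
IES = 615.3077 / (13/14) = 662.639 ms

662.6 ms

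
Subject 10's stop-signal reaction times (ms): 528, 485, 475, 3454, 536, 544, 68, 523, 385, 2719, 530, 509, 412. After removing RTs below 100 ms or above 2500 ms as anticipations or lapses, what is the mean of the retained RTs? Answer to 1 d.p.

492.7 ms

Excluded: 68, 2719, 3454
Retained (n=10): Σ = 4927
Mean = 4927/10 = 492.7000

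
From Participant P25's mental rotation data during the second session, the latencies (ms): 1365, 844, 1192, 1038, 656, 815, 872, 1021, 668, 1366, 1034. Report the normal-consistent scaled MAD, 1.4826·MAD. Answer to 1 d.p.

Sorted: 656, 668, 815, 844, 872, 1021, 1034, 1038, 1192, 1365, 1366 → median = 1021
|x − 1021| sorted: 0, 13, 17, 149, 171, 177, 206, 344, 345, 353, 365 → MAD = 177
Robust SD ≈ 1.4826 × 177 = 262.420

262.4 ms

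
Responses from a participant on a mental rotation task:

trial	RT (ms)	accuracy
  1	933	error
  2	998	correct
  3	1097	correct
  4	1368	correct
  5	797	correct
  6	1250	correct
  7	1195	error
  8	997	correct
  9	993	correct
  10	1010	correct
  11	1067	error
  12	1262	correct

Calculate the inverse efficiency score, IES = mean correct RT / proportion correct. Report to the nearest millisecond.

Correct trials (n=9): 998, 1097, 1368, 797, 1250, 997, 993, 1010, 1262
Mean correct RT = 9772/9 = 1085.7778 ms
Proportion correct = 9/12
IES = 1085.7778 / (9/12) = 1447.704 ms

1448 ms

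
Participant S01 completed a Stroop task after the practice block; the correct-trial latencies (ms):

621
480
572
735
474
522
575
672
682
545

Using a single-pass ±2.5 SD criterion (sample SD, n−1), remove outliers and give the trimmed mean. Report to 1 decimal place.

n = 10, ΣRT = 5878, M = 587.800
Σ(x−M)² = 69879.60; s = √(69879.60/9) = 88.116
Cutoffs: 587.800 ± 2.5·88.116 → [367.5, 808.1]
No RTs fall outside the cutoffs; all 10 retained. Mean = 5878/10 = 587.800

587.8 ms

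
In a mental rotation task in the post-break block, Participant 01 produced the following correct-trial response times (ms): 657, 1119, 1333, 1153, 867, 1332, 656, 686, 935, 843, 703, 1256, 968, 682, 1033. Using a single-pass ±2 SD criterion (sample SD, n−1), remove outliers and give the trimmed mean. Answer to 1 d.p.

n = 15, ΣRT = 14223, M = 948.200
Σ(x−M)² = 856560.40; s = √(856560.40/14) = 247.352
Cutoffs: 948.200 ± 2·247.352 → [453.5, 1442.9]
No RTs fall outside the cutoffs; all 15 retained. Mean = 14223/15 = 948.200

948.2 ms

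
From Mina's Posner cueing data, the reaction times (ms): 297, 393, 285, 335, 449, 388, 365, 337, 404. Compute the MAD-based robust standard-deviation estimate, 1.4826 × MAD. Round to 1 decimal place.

Sorted: 285, 297, 335, 337, 365, 388, 393, 404, 449 → median = 365
|x − 365| sorted: 0, 23, 28, 28, 30, 39, 68, 80, 84 → MAD = 30
Robust SD ≈ 1.4826 × 30 = 44.478

44.5 ms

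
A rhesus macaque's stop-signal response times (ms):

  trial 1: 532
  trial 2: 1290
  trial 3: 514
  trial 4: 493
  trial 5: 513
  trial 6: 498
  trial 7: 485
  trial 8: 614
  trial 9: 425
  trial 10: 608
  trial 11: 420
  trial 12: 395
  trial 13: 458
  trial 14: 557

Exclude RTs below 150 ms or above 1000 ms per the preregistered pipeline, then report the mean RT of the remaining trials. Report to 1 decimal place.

Excluded: 1290
Retained (n=13): Σ = 6512
Mean = 6512/13 = 500.9231

500.9 ms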